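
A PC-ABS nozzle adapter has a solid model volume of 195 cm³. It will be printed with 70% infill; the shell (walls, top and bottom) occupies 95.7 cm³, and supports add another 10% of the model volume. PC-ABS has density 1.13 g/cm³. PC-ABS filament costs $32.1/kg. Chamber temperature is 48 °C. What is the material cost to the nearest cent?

$6.70

Volume inside the shell: 195 − 95.7 → 99.3 cm³.
Infill deposited = 0.70 × 99.3 = 69.51 cm³.
Support = 0.10 × 195, so 19.5 cm³.
Total printed volume = 95.7 + 69.51 + 19.5 = 184.71 cm³.
Mass = 184.71 × 1.13 = 208.7223 g.
At $32.1/kg: 208.7223/1000 × 32.1 = $6.70.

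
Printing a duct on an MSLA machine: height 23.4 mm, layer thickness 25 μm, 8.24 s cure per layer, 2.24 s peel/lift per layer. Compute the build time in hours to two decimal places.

2.72 hours

Number of layers: 23.4 / 0.025 → 936 (rounded up).
Per-layer time = 8.24 + 2.24 = 10.48 s.
Build time: 936 × 10.48 s = 9809.28 s, i.e. 2.72 hours.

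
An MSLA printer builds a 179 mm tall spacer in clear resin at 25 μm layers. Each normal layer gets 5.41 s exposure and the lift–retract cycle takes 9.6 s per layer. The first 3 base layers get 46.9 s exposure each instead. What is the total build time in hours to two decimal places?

Layer count = ceil(179 / 0.025) = 7160.
Bottom layers: 3 × (46.9 + 9.6) → 169.5 s.
Remaining layers = 7157 × (5.41 + 9.6) = 107426.57 s.
Total = 169.5 + 107426.57 = 107596.07 s = 29.89 hours.

29.89 hours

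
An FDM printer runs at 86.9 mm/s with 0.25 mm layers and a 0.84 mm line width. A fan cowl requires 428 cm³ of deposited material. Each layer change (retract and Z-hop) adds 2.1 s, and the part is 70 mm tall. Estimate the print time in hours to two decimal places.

Extrusion cross-section = 0.25 × 0.84, so 0.21 mm².
Toolpath length = 428 cm³ / 0.21 mm² = 428000 / 0.21 = 2038095.2 mm.
Extrusion time: 2038095.2 / 86.9 → 23453.3 s.
Number of layers: 70 / 0.25 → 280 (rounded up).
Layer-change overhead = 280 × 2.1, so 588 s.
Altogether 23453.3 + 588 = 24041.3 s, i.e. 6.68 hours.

6.68 hours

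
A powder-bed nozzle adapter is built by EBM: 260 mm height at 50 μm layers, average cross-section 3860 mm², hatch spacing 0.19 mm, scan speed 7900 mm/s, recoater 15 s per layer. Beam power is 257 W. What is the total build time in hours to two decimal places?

25.38 hours

Layers = ⌈260/0.05⌉ = 5200.
Scan path per layer = 3860 / 0.19 = 20315.8 mm.
Per-layer scan time = 20315.8 / 7900 = 2.5716 s.
Time per layer = 2.5716 + 15 = 17.5716 s.
Total: 5200 × 17.5716 s = 91372.32 s → 25.38 hours.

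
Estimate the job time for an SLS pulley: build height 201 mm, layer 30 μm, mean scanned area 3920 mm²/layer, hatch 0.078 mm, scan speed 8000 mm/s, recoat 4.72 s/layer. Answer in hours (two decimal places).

Number of layers: 201 / 0.03 → 6700 (rounded up).
Per-layer scan distance = 3920 / 0.078, so 50256.4 mm.
Scan time per layer = 50256.4 / 8000, so 6.2821 s.
Layer cycle: 6.2821 + 4.72 → 11.0021 s.
Total: 6700 × 11.0021 s = 73714.07 s → 20.48 hours.

20.48 hours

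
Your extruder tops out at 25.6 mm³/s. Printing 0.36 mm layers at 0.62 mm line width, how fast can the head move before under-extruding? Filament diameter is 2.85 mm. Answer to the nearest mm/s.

A = 0.36 × 0.62, so 0.2232 mm².
Max speed = 25.6 / 0.2232 = 114.70 ≈ 115 mm/s.

115 mm/s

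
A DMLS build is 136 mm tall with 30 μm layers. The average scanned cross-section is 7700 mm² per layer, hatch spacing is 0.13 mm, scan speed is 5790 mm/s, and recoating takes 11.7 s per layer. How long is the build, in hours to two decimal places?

Layers = ⌈136/0.03⌉ = 4534.
Scan path per layer = 7700 / 0.13 = 59230.8 mm.
Scan time per layer: 59230.8 / 5790 → 10.2298 s.
Per-layer time: 10.2298 + 11.7 → 21.9298 s.
4534 layers × 21.9298 s/layer = 99429.7132 s, i.e. 27.62 hours.

27.62 hours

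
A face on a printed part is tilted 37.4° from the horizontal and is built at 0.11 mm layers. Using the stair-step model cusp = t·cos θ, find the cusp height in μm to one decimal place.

cos(37.4°) = 0.7944, so cusp = 0.11 × 0.7944 = 0.087384 mm → 87.4 μm.

87.4 μm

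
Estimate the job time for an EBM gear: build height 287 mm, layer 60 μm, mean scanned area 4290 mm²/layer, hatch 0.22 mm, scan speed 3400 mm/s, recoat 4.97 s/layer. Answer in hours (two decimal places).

14.23 hours

Number of layers: 287 / 0.06 → 4784 (rounded up).
Scan path per layer = 4290 / 0.22 = 19500 mm.
Beam time per layer: 19500 / 3400 → 5.7353 s.
Time per layer = 5.7353 + 4.97 = 10.7053 s.
Total: 4784 × 10.7053 s = 51214.1552 s → 14.23 hours.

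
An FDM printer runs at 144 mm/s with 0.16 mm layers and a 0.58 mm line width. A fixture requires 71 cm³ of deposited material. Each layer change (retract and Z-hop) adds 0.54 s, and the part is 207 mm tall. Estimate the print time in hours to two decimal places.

1.67 hours

Bead cross-section = 0.16 × 0.58, so 0.0928 mm².
Toolpath length = 71 cm³ / 0.0928 mm² = 71000 / 0.0928 = 765086.2 mm.
Print-move time = 765086.2 / 144, so 5313.1 s.
Layer count = ceil(207 / 0.16) = 1294.
Non-print overhead: 1294 × 0.54 → 698.76 s.
Total = 5313.1 + 698.76 = 6011.86 s = 1.67 hours.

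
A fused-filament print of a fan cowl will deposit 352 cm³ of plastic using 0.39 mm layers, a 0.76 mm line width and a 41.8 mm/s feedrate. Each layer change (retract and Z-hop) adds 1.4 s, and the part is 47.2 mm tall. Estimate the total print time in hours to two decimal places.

Line area: 0.39 × 0.76 → 0.2964 mm².
Total extruded path = 352000/0.2964 = 1187584.3 mm.
Extrusion time: 1187584.3 / 41.8 → 28411.1 s.
Layer count = ceil(47.2 / 0.39) = 122.
Non-print overhead = 122 × 1.4 = 170.8 s.
Total = 28411.1 + 170.8 = 28581.9 s = 7.94 hours.

7.94 hours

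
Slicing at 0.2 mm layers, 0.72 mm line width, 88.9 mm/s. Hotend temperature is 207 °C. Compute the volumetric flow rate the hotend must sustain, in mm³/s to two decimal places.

Bead cross-section: 0.2 × 0.72 → 0.144 mm².
Q = v·A = 88.9 × 0.144 = 12.80 mm³/s.

12.80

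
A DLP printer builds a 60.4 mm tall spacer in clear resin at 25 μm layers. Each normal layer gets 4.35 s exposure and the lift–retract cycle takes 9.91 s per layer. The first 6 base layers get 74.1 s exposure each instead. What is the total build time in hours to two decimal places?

9.69 hours

Layers = ⌈60.4/0.025⌉ = 2416.
Bottom layers = 6 × (74.1 + 9.91), so 504.06 s.
Normal layers: 2410 × (4.35 + 9.91) → 34366.6 s.
Total = 504.06 + 34366.6 = 34870.66 s = 9.69 hours.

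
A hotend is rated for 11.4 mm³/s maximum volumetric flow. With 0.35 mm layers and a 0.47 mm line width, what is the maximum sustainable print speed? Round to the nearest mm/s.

Bead cross-section = 0.35 × 0.47, so 0.1645 mm².
Max speed = 11.4 / 0.1645 = 69.30 ≈ 69 mm/s.

69 mm/s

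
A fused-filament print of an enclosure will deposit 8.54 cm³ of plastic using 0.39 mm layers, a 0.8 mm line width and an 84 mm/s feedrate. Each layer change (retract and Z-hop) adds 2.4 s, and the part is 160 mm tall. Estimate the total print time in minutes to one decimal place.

Bead cross-section = 0.39 × 0.8 = 0.312 mm².
Total extruded path = 8540/0.312 = 27371.8 mm.
Print-move time = 27371.8 / 84, so 325.9 s.
Number of layers: 160 / 0.39 → 411 (rounded up).
Z-hop total = 411 × 2.4, so 986.4 s.
Altogether 325.9 + 986.4 = 1312.3 s, i.e. 21.9 minutes.

21.9 minutes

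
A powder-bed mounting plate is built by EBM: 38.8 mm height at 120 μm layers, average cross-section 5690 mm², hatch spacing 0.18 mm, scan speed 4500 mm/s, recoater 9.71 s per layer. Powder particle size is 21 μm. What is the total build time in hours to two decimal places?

1.51 hours

Layer count = ceil(38.8 / 0.12) = 324.
Scan path per layer: 5690 / 0.18 → 31611.1 mm.
Scan time per layer: 31611.1 / 4500 → 7.0247 s.
Time per layer = 7.0247 + 9.71 = 16.7347 s.
324 layers × 16.7347 s/layer = 5422.0428 s, i.e. 1.51 hours.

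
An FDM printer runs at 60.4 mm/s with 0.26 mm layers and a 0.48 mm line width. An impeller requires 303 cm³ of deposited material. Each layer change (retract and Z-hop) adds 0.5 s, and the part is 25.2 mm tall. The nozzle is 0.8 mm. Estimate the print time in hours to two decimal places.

11.18 hours

Extrusion cross-section: 0.26 × 0.48 → 0.1248 mm².
Toolpath length = 303 cm³ / 0.1248 mm² = 303000 / 0.1248 = 2427884.6 mm.
Extrusion time = 2427884.6 / 60.4, so 40196.8 s.
Layers = ⌈25.2/0.26⌉ = 97.
Z-hop total = 97 × 0.5 = 48.5 s.
Altogether 40196.8 + 48.5 = 40245.3 s, i.e. 11.18 hours.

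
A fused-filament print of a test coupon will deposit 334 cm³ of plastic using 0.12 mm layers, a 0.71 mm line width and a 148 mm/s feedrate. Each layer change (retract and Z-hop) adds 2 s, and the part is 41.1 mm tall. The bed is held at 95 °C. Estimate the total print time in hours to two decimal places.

7.55 hours

Extrusion cross-section = 0.12 × 0.71 = 0.0852 mm².
Toolpath length = 334 cm³ / 0.0852 mm² = 334000 / 0.0852 = 3920187.8 mm.
Extrusion time = 3920187.8 / 148 = 26487.8 s.
Number of layers: 41.1 / 0.12 → 343 (rounded up).
Non-print overhead: 343 × 2 → 686 s.
Altogether 26487.8 + 686 = 27173.8 s, i.e. 7.55 hours.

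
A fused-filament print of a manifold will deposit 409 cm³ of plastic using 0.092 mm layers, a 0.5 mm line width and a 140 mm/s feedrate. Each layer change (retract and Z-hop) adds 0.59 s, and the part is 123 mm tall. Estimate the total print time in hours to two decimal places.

Extrusion cross-section = 0.092 × 0.5 = 0.046 mm².
Toolpath length = 409 cm³ / 0.046 mm² = 409000 / 0.046 = 8891304.3 mm.
Extrusion time = 8891304.3 / 140 = 63509.3 s.
Layers = ⌈123/0.092⌉ = 1337.
Non-print overhead = 1337 × 0.59 = 788.83 s.
Altogether 63509.3 + 788.83 = 64298.13 s, i.e. 17.86 hours.

17.86 hours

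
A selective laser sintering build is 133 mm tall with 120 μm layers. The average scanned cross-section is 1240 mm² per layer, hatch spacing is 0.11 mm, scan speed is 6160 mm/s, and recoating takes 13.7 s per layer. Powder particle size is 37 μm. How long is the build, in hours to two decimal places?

Layers = ⌈133/0.12⌉ = 1109.
Scan path per layer = 1240 / 0.11, so 11272.7 mm.
Scan time per layer = 11272.7 / 6160, so 1.83 s.
Per-layer time = 1.83 + 13.7 = 15.53 s.
1109 layers × 15.53 s/layer = 17222.77 s, i.e. 4.78 hours.

4.78 hours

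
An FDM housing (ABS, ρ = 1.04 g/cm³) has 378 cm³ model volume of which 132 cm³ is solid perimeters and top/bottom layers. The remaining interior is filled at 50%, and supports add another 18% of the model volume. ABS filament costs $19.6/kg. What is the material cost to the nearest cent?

$6.58

Volume inside the shell = 378 − 132 = 246 cm³.
Infill volume = 0.50 × 246 = 123 cm³.
Support = 0.18 × 378 = 68.04 cm³.
Total extruded = 132 + 123 + 68.04 = 323.04 cm³.
Mass: 323.04 × 1.04 → 335.9616 g.
Cost = 335.9616 g / 1000 × $19.6/kg = $6.58.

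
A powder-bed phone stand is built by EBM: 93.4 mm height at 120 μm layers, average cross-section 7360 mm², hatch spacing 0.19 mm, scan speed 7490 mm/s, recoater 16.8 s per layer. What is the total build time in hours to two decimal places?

Layers = ⌈93.4/0.12⌉ = 779.
Per-layer scan distance = 7360 / 0.19 = 38736.8 mm.
Scan time per layer = 38736.8 / 7490 = 5.1718 s.
Per-layer time = 5.1718 + 16.8 = 21.9718 s.
Total: 779 × 21.9718 s = 17116.0322 s → 4.75 hours.

4.75 hours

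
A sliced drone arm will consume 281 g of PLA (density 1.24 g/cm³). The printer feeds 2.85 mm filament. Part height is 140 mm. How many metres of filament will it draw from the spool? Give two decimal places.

Volume = 281 g / 1.24 g·cm⁻³ = 226.6129 cm³ = 226612.9 mm³.
Filament cross-section = π × (2.85/2)² = 6.3794 mm².
L = V/A = 226612.9/6.3794 = 35522.6 mm → 35.52 m.

35.52 m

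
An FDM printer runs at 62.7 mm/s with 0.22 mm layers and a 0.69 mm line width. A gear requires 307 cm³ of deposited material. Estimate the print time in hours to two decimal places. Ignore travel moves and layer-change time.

Extrusion cross-section = 0.22 × 0.69, so 0.1518 mm².
Path length: 307000 mm³ / 0.1518 mm² → 2022397.9 mm.
Time extruding = 2022397.9 / 62.7 = 32255.1 s.
In the requested units: 32255.1 s = 8.96 hours.

8.96 hours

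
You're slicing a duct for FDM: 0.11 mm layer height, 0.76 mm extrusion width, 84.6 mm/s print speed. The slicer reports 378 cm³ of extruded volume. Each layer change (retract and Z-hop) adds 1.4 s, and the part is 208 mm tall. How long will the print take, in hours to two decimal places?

Bead cross-section = 0.11 × 0.76, so 0.0836 mm².
Path length: 378000 mm³ / 0.0836 mm² → 4521531.1 mm.
Print-move time = 4521531.1 / 84.6, so 53446 s.
Layer count = ceil(208 / 0.11) = 1891.
Layer-change overhead = 1891 × 1.4 = 2647.4 s.
Total = 53446 + 2647.4 = 56093.4 s = 15.58 hours.

15.58 hours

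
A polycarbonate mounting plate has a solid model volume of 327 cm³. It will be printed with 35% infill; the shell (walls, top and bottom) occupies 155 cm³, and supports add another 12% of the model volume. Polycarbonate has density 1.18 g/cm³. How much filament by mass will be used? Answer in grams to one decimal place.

Infill region = 327 − 155 = 172 cm³.
Infill deposited: 0.35 × 172 → 60.2 cm³.
Support: 0.12 × 327 → 39.24 cm³.
Deposited volume: 155 + 60.2 + 39.24 → 254.44 cm³.
Mass = 254.44 × 1.18 = 300.2392 g.

300.2 g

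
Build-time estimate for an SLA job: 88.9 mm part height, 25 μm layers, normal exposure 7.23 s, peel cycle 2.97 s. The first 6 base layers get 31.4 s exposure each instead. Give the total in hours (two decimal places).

Number of layers: 88.9 / 0.025 → 3556 (rounded up).
Bottom layers = 6 × (31.4 + 2.97) = 206.22 s.
Regular layers = 3550 × (7.23 + 2.97) = 36210 s.
Sum: 206.22 + 36210 = 36416.22 s → 10.12 hours.

10.12 hours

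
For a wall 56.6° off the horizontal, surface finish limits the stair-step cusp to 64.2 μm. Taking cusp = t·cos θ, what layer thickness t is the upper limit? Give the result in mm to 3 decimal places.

cos(56.6°) = 0.5505; t_max = 0.0642/0.5505 = 0.117 mm.

0.117 mm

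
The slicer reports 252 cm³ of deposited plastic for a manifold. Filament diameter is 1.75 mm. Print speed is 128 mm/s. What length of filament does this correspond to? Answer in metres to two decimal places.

104.77 m

A = π r² = π × 0.875² = 2.4053 mm².
Length = 252 cm³ / 2.4053 mm² = 252000 / 2.4053 = 104768.64 mm = 104.77 m.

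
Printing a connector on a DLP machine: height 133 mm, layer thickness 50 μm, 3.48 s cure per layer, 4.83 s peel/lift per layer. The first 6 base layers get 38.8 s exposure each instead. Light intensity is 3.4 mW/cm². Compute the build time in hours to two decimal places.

6.20 hours

Layers = ⌈133/0.05⌉ = 2660.
Base layers = 6 × (38.8 + 4.83), so 261.78 s.
Remaining layers = 2654 × (3.48 + 4.83), so 22054.74 s.
Total = 261.78 + 22054.74 = 22316.52 s = 6.20 hours.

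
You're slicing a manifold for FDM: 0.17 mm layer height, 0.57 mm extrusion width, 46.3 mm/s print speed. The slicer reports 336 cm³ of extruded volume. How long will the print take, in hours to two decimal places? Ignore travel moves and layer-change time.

Bead cross-section = 0.17 × 0.57 = 0.0969 mm².
Toolpath length = 336 cm³ / 0.0969 mm² = 336000 / 0.0969 = 3467492.3 mm.
Extrusion time = 3467492.3 / 46.3 = 74891.8 s.
In the requested units: 74891.8 s = 20.80 hours.

20.80 hours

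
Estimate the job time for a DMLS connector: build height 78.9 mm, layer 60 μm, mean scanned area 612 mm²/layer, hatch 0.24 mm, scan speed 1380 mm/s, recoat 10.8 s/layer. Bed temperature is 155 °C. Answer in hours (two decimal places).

4.62 hours

Layers = ⌈78.9/0.06⌉ = 1315.
Scan path per layer: 612 / 0.24 → 2550 mm.
Laser time per layer: 2550 / 1380 → 1.8478 s.
Per-layer time = 1.8478 + 10.8 = 12.6478 s.
Total: 1315 × 12.6478 s = 16631.857 s → 4.62 hours.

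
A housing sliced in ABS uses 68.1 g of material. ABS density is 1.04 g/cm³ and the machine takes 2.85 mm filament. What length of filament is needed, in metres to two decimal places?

10.26 m

Extruded volume: 68.1/1.04 = 65.4808 cm³ (65480.8 mm³).
Cross-section of 2.85 mm filament: π·(2.85/2)² = 6.3794 mm².
L = V/A = 65480.8/6.3794 = 10264.41 mm → 10.26 m.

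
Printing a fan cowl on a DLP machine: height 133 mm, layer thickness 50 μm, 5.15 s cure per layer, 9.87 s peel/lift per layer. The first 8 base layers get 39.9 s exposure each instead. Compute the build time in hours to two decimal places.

Number of layers: 133 / 0.05 → 2660 (rounded up).
Base layers: 8 × (39.9 + 9.87) → 398.16 s.
Regular layers: 2652 × (5.15 + 9.87) → 39833.04 s.
Sum: 398.16 + 39833.04 = 40231.2 s → 11.18 hours.

11.18 hours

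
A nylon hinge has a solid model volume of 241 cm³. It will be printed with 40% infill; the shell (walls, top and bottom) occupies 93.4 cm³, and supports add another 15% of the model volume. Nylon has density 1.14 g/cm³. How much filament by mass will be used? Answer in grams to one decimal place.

Volume inside the shell = 241 − 93.4 = 147.6 cm³.
Deposited infill: 0.40 × 147.6 → 59.04 cm³.
Support = 0.15 × 241 = 36.15 cm³.
Total printed volume: 93.4 + 59.04 + 36.15 → 188.59 cm³.
Mass = 188.59 × 1.14 = 214.9926 g.

215.0 g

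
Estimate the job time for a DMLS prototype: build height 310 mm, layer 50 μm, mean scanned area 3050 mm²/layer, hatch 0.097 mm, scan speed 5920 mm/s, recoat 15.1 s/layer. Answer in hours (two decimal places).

Layers = ⌈310/0.05⌉ = 6200.
Scan path per layer: 3050 / 0.097 → 31443.3 mm.
Laser time per layer = 31443.3 / 5920, so 5.3114 s.
Layer cycle = 5.3114 + 15.1, so 20.4114 s.
6200 layers × 20.4114 s/layer = 126550.68 s, i.e. 35.15 hours.

35.15 hours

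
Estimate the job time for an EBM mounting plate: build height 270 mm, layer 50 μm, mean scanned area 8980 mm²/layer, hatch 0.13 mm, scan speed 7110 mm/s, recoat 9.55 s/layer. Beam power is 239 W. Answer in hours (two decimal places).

Layers = ⌈270/0.05⌉ = 5400.
Scan path per layer: 8980 / 0.13 → 69076.9 mm.
Beam time per layer: 69076.9 / 7110 → 9.7155 s.
Per-layer time = 9.7155 + 9.55 = 19.2655 s.
Build time = 5400 × 19.2655 = 104033.7 s = 28.90 hours.

28.90 hours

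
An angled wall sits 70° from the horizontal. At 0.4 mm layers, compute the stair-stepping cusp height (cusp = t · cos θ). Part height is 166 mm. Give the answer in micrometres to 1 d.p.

Cusp = layer height × cos(70°) = 0.4 × 0.3420 = 0.1368 mm = 136.8 μm.

136.8 μm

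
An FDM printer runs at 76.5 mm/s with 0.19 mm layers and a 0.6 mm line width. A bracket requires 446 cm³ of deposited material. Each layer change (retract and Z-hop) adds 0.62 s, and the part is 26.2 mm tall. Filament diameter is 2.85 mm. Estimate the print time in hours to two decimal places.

Extrusion cross-section = 0.19 × 0.6 = 0.114 mm².
Total extruded path = 446000/0.114 = 3912280.7 mm.
Print-move time = 3912280.7 / 76.5, so 51140.9 s.
Number of layers: 26.2 / 0.19 → 138 (rounded up).
Non-print overhead: 138 × 0.62 → 85.56 s.
Altogether 51140.9 + 85.56 = 51226.46 s, i.e. 14.23 hours.

14.23 hours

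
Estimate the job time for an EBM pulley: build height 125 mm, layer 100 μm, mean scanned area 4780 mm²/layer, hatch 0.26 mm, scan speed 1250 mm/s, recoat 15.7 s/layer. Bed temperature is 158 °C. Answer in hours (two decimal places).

Layers = ⌈125/0.1⌉ = 1250.
Scan path per layer = 4780 / 0.26 = 18384.6 mm.
Scan time per layer = 18384.6 / 1250, so 14.7077 s.
Per-layer time: 14.7077 + 15.7 → 30.4077 s.
Build time = 1250 × 30.4077 = 38009.625 s = 10.56 hours.

10.56 hours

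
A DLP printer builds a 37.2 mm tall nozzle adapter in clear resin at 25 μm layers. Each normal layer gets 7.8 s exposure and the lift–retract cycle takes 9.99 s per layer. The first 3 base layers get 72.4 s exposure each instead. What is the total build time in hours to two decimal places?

7.41 hours

Layers = ⌈37.2/0.025⌉ = 1488.
Base layers = 3 × (72.4 + 9.99) = 247.17 s.
Regular layers = 1485 × (7.8 + 9.99) = 26418.15 s.
Sum: 247.17 + 26418.15 = 26665.32 s → 7.41 hours.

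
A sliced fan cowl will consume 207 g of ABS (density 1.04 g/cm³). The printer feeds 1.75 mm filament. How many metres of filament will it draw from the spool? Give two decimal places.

82.75 m

Volume = 207 g / 1.04 g·cm⁻³ = 199.0385 cm³ = 199038.5 mm³.
Cross-section of 1.75 mm filament: π·(1.75/2)² = 2.4053 mm².
L = V/A = 199038.5/2.4053 = 82749.97 mm → 82.75 m.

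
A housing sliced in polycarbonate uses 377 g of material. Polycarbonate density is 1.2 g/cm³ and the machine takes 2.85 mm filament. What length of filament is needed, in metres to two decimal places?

49.25 m

Volume = 377 g / 1.2 g·cm⁻³ = 314.1667 cm³ = 314166.7 mm³.
A = π r² = π × 1.425² = 6.3794 mm².
Length = 314166.7 / 6.3794 = 49247.06 mm = 49.25 m.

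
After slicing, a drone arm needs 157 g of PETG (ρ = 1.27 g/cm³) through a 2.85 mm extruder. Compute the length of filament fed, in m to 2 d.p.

19.38 m

Extruded volume: 157/1.27 = 123.622 cm³ (123622 mm³).
Filament cross-section = π × (2.85/2)² = 6.3794 mm².
L = V/A = 123622/6.3794 = 19378.31 mm → 19.38 m.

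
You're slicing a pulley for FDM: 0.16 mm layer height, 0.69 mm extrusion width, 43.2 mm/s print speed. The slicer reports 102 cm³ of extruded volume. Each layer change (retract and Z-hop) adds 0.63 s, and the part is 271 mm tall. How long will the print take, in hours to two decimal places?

6.24 hours

Extrusion cross-section = 0.16 × 0.69, so 0.1104 mm².
Path length: 102000 mm³ / 0.1104 mm² → 923913 mm.
Print-move time = 923913 / 43.2, so 21386.9 s.
Number of layers: 271 / 0.16 → 1694 (rounded up).
Non-print overhead = 1694 × 0.63 = 1067.22 s.
Altogether 21386.9 + 1067.22 = 22454.12 s, i.e. 6.24 hours.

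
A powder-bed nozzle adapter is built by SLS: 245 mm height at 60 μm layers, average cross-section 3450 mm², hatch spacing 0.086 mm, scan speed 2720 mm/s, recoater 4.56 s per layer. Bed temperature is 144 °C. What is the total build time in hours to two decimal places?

21.90 hours

Layers = ⌈245/0.06⌉ = 4084.
Hatch length per layer: 3450 / 0.086 → 40116.3 mm.
Per-layer scan time = 40116.3 / 2720 = 14.7486 s.
Time per layer: 14.7486 + 4.56 → 19.3086 s.
4084 layers × 19.3086 s/layer = 78856.3224 s, i.e. 21.90 hours.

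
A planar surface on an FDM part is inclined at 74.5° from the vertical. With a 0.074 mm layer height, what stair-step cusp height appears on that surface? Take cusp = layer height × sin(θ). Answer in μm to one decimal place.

Cusp = layer height × sin(74.5°) = 0.074 × 0.9636 = 0.071306 mm = 71.3 μm.

71.3 μm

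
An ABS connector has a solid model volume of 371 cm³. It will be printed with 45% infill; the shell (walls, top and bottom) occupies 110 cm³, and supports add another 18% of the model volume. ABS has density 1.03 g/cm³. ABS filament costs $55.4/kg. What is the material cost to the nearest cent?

Interior volume = 371 − 110 = 261 cm³.
Infill deposited = 0.45 × 261 = 117.45 cm³.
Support = 0.18 × 371, so 66.78 cm³.
Deposited volume = 110 + 117.45 + 66.78 = 294.23 cm³.
Mass = 294.23 × 1.03, so 303.0569 g.
Cost = 303.0569 g / 1000 × $55.4/kg = $16.79.

$16.79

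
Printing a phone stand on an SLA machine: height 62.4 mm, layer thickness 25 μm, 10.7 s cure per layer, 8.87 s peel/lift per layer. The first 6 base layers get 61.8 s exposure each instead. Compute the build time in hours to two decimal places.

Layers = ⌈62.4/0.025⌉ = 2496.
Bottom layers = 6 × (61.8 + 8.87) = 424.02 s.
Normal layers: 2490 × (10.7 + 8.87) → 48729.3 s.
Sum: 424.02 + 48729.3 = 49153.32 s → 13.65 hours.

13.65 hours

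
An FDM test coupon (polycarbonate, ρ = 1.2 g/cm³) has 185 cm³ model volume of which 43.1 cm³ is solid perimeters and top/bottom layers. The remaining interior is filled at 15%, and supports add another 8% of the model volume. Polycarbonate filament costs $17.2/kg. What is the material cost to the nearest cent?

$1.63

Infill region: 185 − 43.1 → 141.9 cm³.
Infill deposited = 0.15 × 141.9 = 21.285 cm³.
Support = 0.08 × 185, so 14.8 cm³.
Total printed volume = 43.1 + 21.285 + 14.8, so 79.185 cm³.
Mass = 79.185 × 1.2 = 95.022 g.
Cost = 95.022 g / 1000 × $17.2/kg = $1.63.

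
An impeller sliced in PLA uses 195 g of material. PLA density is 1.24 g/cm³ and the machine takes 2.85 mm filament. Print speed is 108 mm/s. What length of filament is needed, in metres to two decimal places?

24.65 m

Volume = 195 g / 1.24 g·cm⁻³ = 157.2581 cm³ = 157258.1 mm³.
Filament cross-section = π × (2.85/2)² = 6.3794 mm².
Length = 157258.1 / 6.3794 = 24650.92 mm = 24.65 m.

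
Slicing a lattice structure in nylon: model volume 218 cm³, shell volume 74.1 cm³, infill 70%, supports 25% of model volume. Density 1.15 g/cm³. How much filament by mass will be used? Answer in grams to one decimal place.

Interior volume = 218 − 74.1 = 143.9 cm³.
Infill deposited = 0.70 × 143.9 = 100.73 cm³.
Support = 0.25 × 218 = 54.5 cm³.
Deposited volume = 74.1 + 100.73 + 54.5 = 229.33 cm³.
Mass = 229.33 × 1.15 = 263.7295 g.

263.7 g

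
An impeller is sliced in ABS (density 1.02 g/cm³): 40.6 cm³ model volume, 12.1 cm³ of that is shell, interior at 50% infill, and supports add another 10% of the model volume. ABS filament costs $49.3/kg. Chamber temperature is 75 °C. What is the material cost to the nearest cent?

$1.53

Interior volume = 40.6 − 12.1 = 28.5 cm³.
Deposited infill: 0.50 × 28.5 → 14.25 cm³.
Support = 0.10 × 40.6, so 4.06 cm³.
Total printed volume = 12.1 + 14.25 + 4.06 = 30.41 cm³.
Mass = 30.41 × 1.02, so 31.0182 g.
At $49.3/kg: 31.0182/1000 × 49.3 = $1.53.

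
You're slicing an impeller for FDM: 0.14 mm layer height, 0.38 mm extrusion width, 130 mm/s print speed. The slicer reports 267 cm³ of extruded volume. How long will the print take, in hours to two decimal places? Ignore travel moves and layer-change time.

10.72 hours

Extrusion cross-section = 0.14 × 0.38, so 0.0532 mm².
Path length: 267000 mm³ / 0.0532 mm² → 5018797 mm.
Time extruding = 5018797 / 130 = 38606.1 s.
Converting: 38606.1 s = 10.72 hours.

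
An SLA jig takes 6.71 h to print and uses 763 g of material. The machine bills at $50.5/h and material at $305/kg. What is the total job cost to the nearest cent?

$571.57

Time charge: 50.5 × 6.71 → $338.855.
Material cost = 305 × 763/1000, so $232.715.
Total = 338.855 + 232.715 = $571.57.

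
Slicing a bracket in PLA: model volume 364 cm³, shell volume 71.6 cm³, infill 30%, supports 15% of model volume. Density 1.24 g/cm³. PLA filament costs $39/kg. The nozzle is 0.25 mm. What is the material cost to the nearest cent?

$10.35

Infill region = 364 − 71.6, so 292.4 cm³.
Deposited infill = 0.30 × 292.4, so 87.72 cm³.
Support: 0.15 × 364 → 54.6 cm³.
Total printed volume = 71.6 + 87.72 + 54.6 = 213.92 cm³.
Mass: 213.92 × 1.24 → 265.2608 g.
At $39/kg: 265.2608/1000 × 39 = $10.35.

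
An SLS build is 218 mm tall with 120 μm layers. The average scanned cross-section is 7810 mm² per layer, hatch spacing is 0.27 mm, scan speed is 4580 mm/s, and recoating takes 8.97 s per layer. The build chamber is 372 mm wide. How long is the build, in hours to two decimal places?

Layer count = ceil(218 / 0.12) = 1817.
Scan path per layer: 7810 / 0.27 → 28925.9 mm.
Scan time per layer = 28925.9 / 4580 = 6.3157 s.
Per-layer time = 6.3157 + 8.97 = 15.2857 s.
Total: 1817 × 15.2857 s = 27774.1169 s → 7.72 hours.

7.72 hours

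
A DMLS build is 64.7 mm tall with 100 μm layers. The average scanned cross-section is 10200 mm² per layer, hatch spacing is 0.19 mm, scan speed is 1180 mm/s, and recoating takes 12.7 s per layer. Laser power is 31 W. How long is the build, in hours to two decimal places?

10.46 hours

Layer count = ceil(64.7 / 0.1) = 647.
Hatch length per layer = 10200 / 0.19 = 53684.2 mm.
Laser time per layer: 53684.2 / 1180 → 45.4951 s.
Time per layer = 45.4951 + 12.7 = 58.1951 s.
647 layers × 58.1951 s/layer = 37652.2297 s, i.e. 10.46 hours.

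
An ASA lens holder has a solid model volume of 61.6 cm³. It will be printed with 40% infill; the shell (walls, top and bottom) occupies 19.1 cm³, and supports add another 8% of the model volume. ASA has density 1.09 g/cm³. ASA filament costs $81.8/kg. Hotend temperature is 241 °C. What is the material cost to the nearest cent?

$3.66

Infill region: 61.6 − 19.1 → 42.5 cm³.
Deposited infill = 0.40 × 42.5 = 17 cm³.
Support: 0.08 × 61.6 → 4.928 cm³.
Deposited volume = 19.1 + 17 + 4.928, so 41.028 cm³.
Mass: 41.028 × 1.09 → 44.72052 g.
At $81.8/kg: 44.72052/1000 × 81.8 = $3.66.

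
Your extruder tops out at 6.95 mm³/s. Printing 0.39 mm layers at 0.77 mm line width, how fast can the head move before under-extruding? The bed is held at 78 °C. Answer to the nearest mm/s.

23 mm/s

Extrusion cross-section: 0.39 × 0.77 → 0.3003 mm².
Max speed = 6.95 / 0.3003 = 23.14 ≈ 23 mm/s.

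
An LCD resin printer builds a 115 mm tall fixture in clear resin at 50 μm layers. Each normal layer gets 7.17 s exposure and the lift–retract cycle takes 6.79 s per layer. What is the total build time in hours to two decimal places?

8.92 hours

Layers = ⌈115/0.05⌉ = 2300.
Per-layer time: 7.17 + 6.79 → 13.96 s.
Build time: 2300 × 13.96 s = 32108 s, i.e. 8.92 hours.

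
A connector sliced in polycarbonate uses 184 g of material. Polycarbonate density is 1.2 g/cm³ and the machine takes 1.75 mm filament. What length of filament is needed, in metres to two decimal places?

Extruded volume: 184/1.2 = 153.3333 cm³ (153333.3 mm³).
A = π r² = π × 0.875² = 2.4053 mm².
L = V/A = 153333.3/2.4053 = 63748.1 mm → 63.75 m.

63.75 m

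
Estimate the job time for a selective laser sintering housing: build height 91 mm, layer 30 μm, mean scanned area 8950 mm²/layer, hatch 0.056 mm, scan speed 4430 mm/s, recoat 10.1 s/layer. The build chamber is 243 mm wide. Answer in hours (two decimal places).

38.92 hours

Layer count = ceil(91 / 0.03) = 3034.
Scan path per layer: 8950 / 0.056 → 159821.4 mm.
Scan time per layer = 159821.4 / 4430, so 36.0771 s.
Time per layer = 36.0771 + 10.1 = 46.1771 s.
Build time = 3034 × 46.1771 = 140101.3214 s = 38.92 hours.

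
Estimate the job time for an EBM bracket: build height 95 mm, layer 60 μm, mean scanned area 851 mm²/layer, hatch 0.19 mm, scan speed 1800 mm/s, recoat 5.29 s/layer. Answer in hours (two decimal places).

Number of layers: 95 / 0.06 → 1584 (rounded up).
Hatch length per layer = 851 / 0.19 = 4478.9 mm.
Scan time per layer = 4478.9 / 1800, so 2.4883 s.
Layer cycle = 2.4883 + 5.29 = 7.7783 s.
1584 layers × 7.7783 s/layer = 12320.8272 s, i.e. 3.42 hours.

3.42 hours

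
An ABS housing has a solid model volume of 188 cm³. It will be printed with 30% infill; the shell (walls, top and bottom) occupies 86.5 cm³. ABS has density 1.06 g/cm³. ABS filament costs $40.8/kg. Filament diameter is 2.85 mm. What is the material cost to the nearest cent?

$5.06

Volume inside the shell = 188 − 86.5 = 101.5 cm³.
Deposited infill = 0.30 × 101.5 = 30.45 cm³.
Total printed volume: 86.5 + 30.45 → 116.95 cm³.
Mass = 116.95 × 1.06, so 123.967 g.
At $40.8/kg: 123.967/1000 × 40.8 = $5.06.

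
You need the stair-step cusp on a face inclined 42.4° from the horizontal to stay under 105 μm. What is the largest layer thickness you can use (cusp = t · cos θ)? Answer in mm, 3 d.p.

cos(42.4°) = 0.7385; t_max = 0.105/0.7385 = 0.142 mm.

0.142 mm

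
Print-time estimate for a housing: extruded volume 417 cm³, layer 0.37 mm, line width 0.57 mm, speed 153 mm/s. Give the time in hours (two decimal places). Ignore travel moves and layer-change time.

3.59 hours

Line area: 0.37 × 0.57 → 0.2109 mm².
Path length: 417000 mm³ / 0.2109 mm² → 1977240.4 mm.
Print-move time = 1977240.4 / 153, so 12923.1 s.
12923.1 s = 3.59 hours.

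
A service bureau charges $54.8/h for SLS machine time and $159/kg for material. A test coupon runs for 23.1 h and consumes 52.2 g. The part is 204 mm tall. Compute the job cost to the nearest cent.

Time charge = 54.8 × 23.1, so $1265.88.
Material cost = 159 × 52.2/1000 = $8.2998.
Total = 1265.88 + 8.2998 = 1274.1798 ≈ $1274.18.

$1274.18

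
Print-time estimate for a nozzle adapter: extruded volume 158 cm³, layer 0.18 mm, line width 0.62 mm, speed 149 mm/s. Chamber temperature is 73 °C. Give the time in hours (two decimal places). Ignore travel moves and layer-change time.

Line area = 0.18 × 0.62, so 0.1116 mm².
Total extruded path = 158000/0.1116 = 1415770.6 mm.
Time extruding = 1415770.6 / 149 = 9501.8 s.
Converting: 9501.8 s = 2.64 hours.

2.64 hours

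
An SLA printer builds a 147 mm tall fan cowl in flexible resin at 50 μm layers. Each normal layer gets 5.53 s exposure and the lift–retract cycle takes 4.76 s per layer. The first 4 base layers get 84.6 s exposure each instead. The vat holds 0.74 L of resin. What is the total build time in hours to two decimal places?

8.49 hours

Number of layers: 147 / 0.05 → 2940 (rounded up).
Bottom layers = 4 × (84.6 + 4.76), so 357.44 s.
Regular layers: 2936 × (5.53 + 4.76) → 30211.44 s.
Total = 357.44 + 30211.44 = 30568.88 s = 8.49 hours.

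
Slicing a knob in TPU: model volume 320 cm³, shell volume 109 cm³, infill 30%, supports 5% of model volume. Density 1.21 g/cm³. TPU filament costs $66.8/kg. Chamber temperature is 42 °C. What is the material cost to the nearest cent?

$15.22

Interior volume = 320 − 109, so 211 cm³.
Infill deposited = 0.30 × 211, so 63.3 cm³.
Support: 0.05 × 320 → 16 cm³.
Total extruded: 109 + 63.3 + 16 → 188.3 cm³.
Mass = 188.3 × 1.21 = 227.843 g.
Cost = 227.843 g / 1000 × $66.8/kg = $15.22.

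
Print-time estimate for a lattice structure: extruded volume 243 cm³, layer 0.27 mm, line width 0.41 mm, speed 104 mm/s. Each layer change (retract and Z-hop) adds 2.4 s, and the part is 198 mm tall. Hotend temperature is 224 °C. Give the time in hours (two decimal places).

Line area = 0.27 × 0.41 = 0.1107 mm².
Path length: 243000 mm³ / 0.1107 mm² → 2195122 mm.
Print-move time = 2195122 / 104, so 21106.9 s.
Number of layers: 198 / 0.27 → 734 (rounded up).
Z-hop total = 734 × 2.4 = 1761.6 s.
Total = 21106.9 + 1761.6 = 22868.5 s = 6.35 hours.

6.35 hours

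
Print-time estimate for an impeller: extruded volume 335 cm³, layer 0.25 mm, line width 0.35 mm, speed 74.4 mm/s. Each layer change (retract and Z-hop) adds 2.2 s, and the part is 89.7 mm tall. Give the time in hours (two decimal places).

Line area: 0.25 × 0.35 → 0.0875 mm².
Toolpath length = 335 cm³ / 0.0875 mm² = 335000 / 0.0875 = 3828571.4 mm.
Print-move time = 3828571.4 / 74.4, so 51459.3 s.
Number of layers: 89.7 / 0.25 → 359 (rounded up).
Non-print overhead = 359 × 2.2, so 789.8 s.
Total = 51459.3 + 789.8 = 52249.1 s = 14.51 hours.

14.51 hours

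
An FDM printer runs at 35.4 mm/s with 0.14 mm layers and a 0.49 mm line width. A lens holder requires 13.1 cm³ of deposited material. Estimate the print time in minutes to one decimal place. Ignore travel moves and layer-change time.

89.9 minutes

Extrusion cross-section: 0.14 × 0.49 → 0.0686 mm².
Path length: 13100 mm³ / 0.0686 mm² → 190962.1 mm.
Time extruding = 190962.1 / 35.4, so 5394.4 s.
5394.4 s = 89.9 minutes.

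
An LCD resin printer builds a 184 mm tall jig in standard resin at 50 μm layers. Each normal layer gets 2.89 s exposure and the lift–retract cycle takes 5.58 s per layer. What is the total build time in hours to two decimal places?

8.66 hours

Layer count = ceil(184 / 0.05) = 3680.
Cycle time = 2.89 + 5.58, so 8.47 s.
Total = 3680 × 8.47 = 31169.6 s = 8.66 hours.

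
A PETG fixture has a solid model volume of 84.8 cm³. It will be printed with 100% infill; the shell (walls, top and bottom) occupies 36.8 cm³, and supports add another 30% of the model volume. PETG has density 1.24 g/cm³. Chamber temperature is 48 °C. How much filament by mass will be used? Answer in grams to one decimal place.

136.7 g

Infill region = 84.8 − 36.8, so 48 cm³.
Infill deposited: 1.00 × 48 → 48 cm³.
Support = 0.30 × 84.8, so 25.44 cm³.
Total printed volume = 36.8 + 48 + 25.44 = 110.24 cm³.
Mass: 110.24 × 1.24 → 136.6976 g.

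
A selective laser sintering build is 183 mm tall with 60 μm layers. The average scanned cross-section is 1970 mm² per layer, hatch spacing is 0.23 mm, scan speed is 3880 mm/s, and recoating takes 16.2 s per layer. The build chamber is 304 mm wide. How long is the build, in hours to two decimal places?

Layers = ⌈183/0.06⌉ = 3050.
Hatch length per layer = 1970 / 0.23, so 8565.2 mm.
Laser time per layer: 8565.2 / 3880 → 2.2075 s.
Time per layer = 2.2075 + 16.2 = 18.4075 s.
3050 layers × 18.4075 s/layer = 56142.875 s, i.e. 15.60 hours.

15.60 hours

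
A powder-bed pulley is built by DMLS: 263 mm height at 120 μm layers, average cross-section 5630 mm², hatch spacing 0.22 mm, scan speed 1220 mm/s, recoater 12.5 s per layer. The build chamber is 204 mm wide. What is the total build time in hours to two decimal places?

20.38 hours

Layer count = ceil(263 / 0.12) = 2192.
Hatch length per layer: 5630 / 0.22 → 25590.9 mm.
Per-layer scan time = 25590.9 / 1220, so 20.9761 s.
Per-layer time: 20.9761 + 12.5 → 33.4761 s.
Total: 2192 × 33.4761 s = 73379.6112 s → 20.38 hours.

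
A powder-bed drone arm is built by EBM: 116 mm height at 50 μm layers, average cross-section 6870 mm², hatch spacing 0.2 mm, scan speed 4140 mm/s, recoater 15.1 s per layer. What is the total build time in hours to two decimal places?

15.08 hours

Number of layers: 116 / 0.05 → 2320 (rounded up).
Per-layer scan distance = 6870 / 0.2, so 34350 mm.
Beam time per layer = 34350 / 4140 = 8.2971 s.
Layer cycle: 8.2971 + 15.1 → 23.3971 s.
Total: 2320 × 23.3971 s = 54281.272 s → 15.08 hours.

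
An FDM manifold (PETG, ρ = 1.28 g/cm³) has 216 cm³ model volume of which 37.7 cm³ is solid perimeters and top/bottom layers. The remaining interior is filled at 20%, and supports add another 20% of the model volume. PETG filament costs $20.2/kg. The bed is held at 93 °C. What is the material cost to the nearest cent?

Infill region: 216 − 37.7 → 178.3 cm³.
Deposited infill = 0.20 × 178.3, so 35.66 cm³.
Support: 0.20 × 216 → 43.2 cm³.
Total printed volume: 37.7 + 35.66 + 43.2 → 116.56 cm³.
Mass = 116.56 × 1.28, so 149.1968 g.
Cost = 149.1968 g / 1000 × $20.2/kg = $3.01.

$3.01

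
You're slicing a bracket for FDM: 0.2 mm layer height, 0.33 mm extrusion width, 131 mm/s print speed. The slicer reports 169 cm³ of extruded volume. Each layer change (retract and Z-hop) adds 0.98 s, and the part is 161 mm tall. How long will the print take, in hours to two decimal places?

5.65 hours

Extrusion cross-section: 0.2 × 0.33 → 0.066 mm².
Total extruded path = 169000/0.066 = 2560606.1 mm.
Extrusion time: 2560606.1 / 131 → 19546.6 s.
Number of layers: 161 / 0.2 → 805 (rounded up).
Z-hop total: 805 × 0.98 → 788.9 s.
Altogether 19546.6 + 788.9 = 20335.5 s, i.e. 5.65 hours.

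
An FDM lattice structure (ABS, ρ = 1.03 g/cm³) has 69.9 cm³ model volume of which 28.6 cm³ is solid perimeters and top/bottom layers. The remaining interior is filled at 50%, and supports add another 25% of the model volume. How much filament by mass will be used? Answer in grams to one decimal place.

68.7 g

Interior volume = 69.9 − 28.6, so 41.3 cm³.
Deposited infill: 0.50 × 41.3 → 20.65 cm³.
Support = 0.25 × 69.9 = 17.475 cm³.
Total extruded = 28.6 + 20.65 + 17.475 = 66.725 cm³.
Mass: 66.725 × 1.03 → 68.72675 g.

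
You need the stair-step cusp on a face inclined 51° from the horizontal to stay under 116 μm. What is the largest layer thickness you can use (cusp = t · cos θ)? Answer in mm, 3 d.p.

t = h_c / cos θ = 0.116 / 0.6293 = 0.184 mm.

0.184 mm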